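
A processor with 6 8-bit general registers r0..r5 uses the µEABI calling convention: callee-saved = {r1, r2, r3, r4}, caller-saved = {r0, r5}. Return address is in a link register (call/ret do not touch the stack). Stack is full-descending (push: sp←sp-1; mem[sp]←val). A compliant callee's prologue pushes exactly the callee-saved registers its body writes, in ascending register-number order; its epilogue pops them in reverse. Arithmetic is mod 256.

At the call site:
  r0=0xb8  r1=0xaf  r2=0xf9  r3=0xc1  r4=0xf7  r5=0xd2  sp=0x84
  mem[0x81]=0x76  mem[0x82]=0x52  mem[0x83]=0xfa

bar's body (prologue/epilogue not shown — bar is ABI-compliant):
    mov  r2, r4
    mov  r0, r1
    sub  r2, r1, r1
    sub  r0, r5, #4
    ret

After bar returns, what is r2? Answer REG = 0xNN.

REG = 0xf9

prologue: push r2 → mem[0x83]=0xf9, sp=0x83
body[0] mov  r2, r4 → r2=0xf7
body[1] mov  r0, r1 → r0=0xaf
body[2] sub  r2, r1, r1 → r2=0x00
body[3] sub  r0, r5, #4 → r0=0xce
epilogue: pop r2=0xf9, sp=0x84
r2 is callee-saved → restored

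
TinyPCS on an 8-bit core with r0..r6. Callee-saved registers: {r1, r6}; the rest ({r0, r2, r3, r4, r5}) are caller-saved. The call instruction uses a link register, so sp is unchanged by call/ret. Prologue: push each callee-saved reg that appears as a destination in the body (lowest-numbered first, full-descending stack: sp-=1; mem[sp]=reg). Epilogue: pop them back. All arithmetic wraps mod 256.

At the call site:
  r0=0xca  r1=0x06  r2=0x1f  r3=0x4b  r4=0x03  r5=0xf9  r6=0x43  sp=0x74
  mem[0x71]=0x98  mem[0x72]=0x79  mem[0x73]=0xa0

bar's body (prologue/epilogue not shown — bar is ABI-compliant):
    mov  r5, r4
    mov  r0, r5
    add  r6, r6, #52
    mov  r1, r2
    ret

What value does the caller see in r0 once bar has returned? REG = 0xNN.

prologue: push r1 → mem[0x73]=0x06, sp=0x73
prologue: push r6 → mem[0x72]=0x43, sp=0x72
body[0] mov  r5, r4 → r5=0x03
body[1] mov  r0, r5 → r0=0x03
body[2] add  r6, r6, #52 → r6=0x77
body[3] mov  r1, r2 → r1=0x1f
epilogue: pop r6=0x43, sp=0x73
epilogue: pop r1=0x06, sp=0x74
r0 is caller-saved → body value

REG = 0x03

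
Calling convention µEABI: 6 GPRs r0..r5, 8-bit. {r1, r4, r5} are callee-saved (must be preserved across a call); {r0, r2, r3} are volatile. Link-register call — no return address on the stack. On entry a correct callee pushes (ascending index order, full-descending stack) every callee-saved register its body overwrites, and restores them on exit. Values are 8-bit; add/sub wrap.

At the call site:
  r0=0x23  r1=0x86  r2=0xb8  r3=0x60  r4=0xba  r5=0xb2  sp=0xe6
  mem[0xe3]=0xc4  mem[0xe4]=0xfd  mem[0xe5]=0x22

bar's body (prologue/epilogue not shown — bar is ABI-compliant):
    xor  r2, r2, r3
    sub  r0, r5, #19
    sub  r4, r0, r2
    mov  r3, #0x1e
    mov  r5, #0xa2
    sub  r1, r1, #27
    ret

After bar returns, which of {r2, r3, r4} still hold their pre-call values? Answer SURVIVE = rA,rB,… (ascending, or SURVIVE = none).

prologue: push r1 → mem[0xe5]=0x86, sp=0xe5
prologue: push r4 → mem[0xe4]=0xba, sp=0xe4
prologue: push r5 → mem[0xe3]=0xb2, sp=0xe3
body[0] xor  r2, r2, r3 → r2=0xd8
body[1] sub  r0, r5, #19 → r0=0x9f
body[2] sub  r4, r0, r2 → r4=0xc7
body[3] mov  r3, #0x1e → r3=0x1e
body[4] mov  r5, #0xa2 → r5=0xa2
body[5] sub  r1, r1, #27 → r1=0x6b
epilogue: pop r5=0xb2, sp=0xe4
epilogue: pop r4=0xba, sp=0xe5
epilogue: pop r1=0x86, sp=0xe6
r2: caller-saved, written=True
r3: caller-saved, written=True
r4: callee-saved, written=True

SURVIVE = r4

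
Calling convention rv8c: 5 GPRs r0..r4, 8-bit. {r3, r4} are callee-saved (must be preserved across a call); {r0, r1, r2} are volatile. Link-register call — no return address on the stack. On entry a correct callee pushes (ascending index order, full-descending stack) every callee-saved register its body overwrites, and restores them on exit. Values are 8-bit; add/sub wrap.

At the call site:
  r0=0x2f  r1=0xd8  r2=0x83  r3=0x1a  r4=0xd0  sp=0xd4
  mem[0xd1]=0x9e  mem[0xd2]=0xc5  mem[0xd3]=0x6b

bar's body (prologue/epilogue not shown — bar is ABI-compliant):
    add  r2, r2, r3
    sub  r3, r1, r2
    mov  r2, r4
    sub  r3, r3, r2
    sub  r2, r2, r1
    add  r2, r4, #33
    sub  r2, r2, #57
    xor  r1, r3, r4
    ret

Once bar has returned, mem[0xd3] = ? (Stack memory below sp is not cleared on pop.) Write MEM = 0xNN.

prologue: push r3 → mem[0xd3]=0x1a, sp=0xd3
body[0] add  r2, r2, r3 → r2=0x9d
body[1] sub  r3, r1, r2 → r3=0x3b
body[2] mov  r2, r4 → r2=0xd0
body[3] sub  r3, r3, r2 → r3=0x6b
body[4] sub  r2, r2, r1 → r2=0xf8
body[5] add  r2, r4, #33 → r2=0xf1
body[6] sub  r2, r2, #57 → r2=0xb8
body[7] xor  r1, r3, r4 → r1=0xbb
epilogue: pop r3=0x1a, sp=0xd4
prologue pushed ['r3'] at ['0xd3']

MEM = 0x1a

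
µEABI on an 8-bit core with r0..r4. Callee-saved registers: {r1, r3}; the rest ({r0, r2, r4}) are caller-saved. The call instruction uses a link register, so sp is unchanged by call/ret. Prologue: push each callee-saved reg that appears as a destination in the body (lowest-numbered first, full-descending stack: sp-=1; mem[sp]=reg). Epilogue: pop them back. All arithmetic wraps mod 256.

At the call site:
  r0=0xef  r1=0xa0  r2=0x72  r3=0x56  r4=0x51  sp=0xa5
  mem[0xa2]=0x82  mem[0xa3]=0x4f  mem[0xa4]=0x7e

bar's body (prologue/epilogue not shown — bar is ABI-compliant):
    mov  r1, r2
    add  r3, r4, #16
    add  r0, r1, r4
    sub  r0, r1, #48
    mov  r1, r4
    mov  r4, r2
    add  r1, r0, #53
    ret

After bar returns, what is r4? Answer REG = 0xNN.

prologue: push r1 → mem[0xa4]=0xa0, sp=0xa4
prologue: push r3 → mem[0xa3]=0x56, sp=0xa3
body[0] mov  r1, r2 → r1=0x72
body[1] add  r3, r4, #16 → r3=0x61
body[2] add  r0, r1, r4 → r0=0xc3
body[3] sub  r0, r1, #48 → r0=0x42
body[4] mov  r1, r4 → r1=0x51
body[5] mov  r4, r2 → r4=0x72
body[6] add  r1, r0, #53 → r1=0x77
epilogue: pop r3=0x56, sp=0xa4
epilogue: pop r1=0xa0, sp=0xa5
r4 is caller-saved → body value

REG = 0x72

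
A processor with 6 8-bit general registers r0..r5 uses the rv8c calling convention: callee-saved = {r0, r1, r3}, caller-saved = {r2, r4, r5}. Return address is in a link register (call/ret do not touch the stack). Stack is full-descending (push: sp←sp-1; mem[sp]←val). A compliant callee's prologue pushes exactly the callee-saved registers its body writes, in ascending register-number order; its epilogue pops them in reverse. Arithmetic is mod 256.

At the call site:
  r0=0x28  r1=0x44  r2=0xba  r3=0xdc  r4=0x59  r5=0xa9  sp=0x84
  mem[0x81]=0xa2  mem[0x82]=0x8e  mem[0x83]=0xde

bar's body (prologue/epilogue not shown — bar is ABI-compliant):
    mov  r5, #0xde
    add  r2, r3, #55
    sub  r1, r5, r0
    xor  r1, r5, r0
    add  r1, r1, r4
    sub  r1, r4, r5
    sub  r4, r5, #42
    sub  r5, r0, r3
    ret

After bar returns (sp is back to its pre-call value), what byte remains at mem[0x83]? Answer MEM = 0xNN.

prologue: push r1 → mem[0x83]=0x44, sp=0x83
body[0] mov  r5, #0xde → r5=0xde
body[1] add  r2, r3, #55 → r2=0x13
body[2] sub  r1, r5, r0 → r1=0xb6
body[3] xor  r1, r5, r0 → r1=0xf6
body[4] add  r1, r1, r4 → r1=0x4f
body[5] sub  r1, r4, r5 → r1=0x7b
body[6] sub  r4, r5, #42 → r4=0xb4
body[7] sub  r5, r0, r3 → r5=0x4c
epilogue: pop r1=0x44, sp=0x84
prologue pushed ['r1'] at ['0x83']

MEM = 0x44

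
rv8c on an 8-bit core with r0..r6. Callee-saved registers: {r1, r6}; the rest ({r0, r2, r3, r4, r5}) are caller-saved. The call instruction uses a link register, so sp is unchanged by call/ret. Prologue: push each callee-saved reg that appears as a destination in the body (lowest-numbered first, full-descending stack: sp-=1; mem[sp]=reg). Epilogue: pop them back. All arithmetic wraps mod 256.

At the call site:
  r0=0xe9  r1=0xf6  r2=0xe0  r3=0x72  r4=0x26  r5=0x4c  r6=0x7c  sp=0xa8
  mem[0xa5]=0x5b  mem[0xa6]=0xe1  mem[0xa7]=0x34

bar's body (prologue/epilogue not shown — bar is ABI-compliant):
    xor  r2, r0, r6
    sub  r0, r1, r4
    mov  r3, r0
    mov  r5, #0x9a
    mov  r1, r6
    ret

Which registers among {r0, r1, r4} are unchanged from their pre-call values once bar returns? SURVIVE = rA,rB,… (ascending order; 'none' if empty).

prologue: push r1 -> mem[0xa7]=0xf6, sp=0xa7
body[0] xor  r2, r0, r6 -> r2=0x95
body[1] sub  r0, r1, r4 -> r0=0xd0
body[2] mov  r3, r0 -> r3=0xd0
body[3] mov  r5, #0x9a -> r5=0x9a
body[4] mov  r1, r6 -> r1=0x7c
epilogue: pop r1=0xf6, sp=0xa8
r0: caller-saved, written=True
r1: callee-saved, written=True
r4: caller-saved, written=False

SURVIVE = r1,r4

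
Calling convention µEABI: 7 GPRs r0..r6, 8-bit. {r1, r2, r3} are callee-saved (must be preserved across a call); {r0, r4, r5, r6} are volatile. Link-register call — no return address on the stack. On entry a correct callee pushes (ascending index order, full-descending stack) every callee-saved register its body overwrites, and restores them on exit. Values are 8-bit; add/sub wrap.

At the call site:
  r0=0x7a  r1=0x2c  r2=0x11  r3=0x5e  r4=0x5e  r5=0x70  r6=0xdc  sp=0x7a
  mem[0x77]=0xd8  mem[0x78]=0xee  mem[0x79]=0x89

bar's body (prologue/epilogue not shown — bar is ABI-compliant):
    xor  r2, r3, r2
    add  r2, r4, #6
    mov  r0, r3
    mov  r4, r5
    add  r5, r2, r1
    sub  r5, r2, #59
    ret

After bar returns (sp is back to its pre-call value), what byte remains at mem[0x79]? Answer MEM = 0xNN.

prologue: push r2 → mem[0x79]=0x11, sp=0x79
body[0] xor  r2, r3, r2 → r2=0x4f
body[1] add  r2, r4, #6 → r2=0x64
body[2] mov  r0, r3 → r0=0x5e
body[3] mov  r4, r5 → r4=0x70
body[4] add  r5, r2, r1 → r5=0x90
body[5] sub  r5, r2, #59 → r5=0x29
epilogue: pop r2=0x11, sp=0x7a
prologue pushed ['r2'] at ['0x79']

MEM = 0x11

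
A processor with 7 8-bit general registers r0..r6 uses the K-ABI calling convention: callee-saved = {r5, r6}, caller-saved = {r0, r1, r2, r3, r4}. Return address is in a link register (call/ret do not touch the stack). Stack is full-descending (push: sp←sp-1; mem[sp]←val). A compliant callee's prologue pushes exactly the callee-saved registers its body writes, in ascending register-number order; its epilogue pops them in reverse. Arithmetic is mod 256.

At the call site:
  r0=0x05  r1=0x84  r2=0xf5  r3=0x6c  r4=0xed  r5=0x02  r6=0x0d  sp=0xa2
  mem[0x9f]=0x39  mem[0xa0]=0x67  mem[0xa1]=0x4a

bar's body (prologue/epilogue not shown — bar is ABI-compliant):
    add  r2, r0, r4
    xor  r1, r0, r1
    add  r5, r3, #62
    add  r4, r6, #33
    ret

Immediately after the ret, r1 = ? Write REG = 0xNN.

prologue: push r5 -> mem[0xa1]=0x02, sp=0xa1
body[0] add  r2, r0, r4 -> r2=0xf2
body[1] xor  r1, r0, r1 -> r1=0x81
body[2] add  r5, r3, #62 -> r5=0xaa
body[3] add  r4, r6, #33 -> r4=0x2e
epilogue: pop r5=0x02, sp=0xa2
r1 is caller-saved -> body value

REG = 0x81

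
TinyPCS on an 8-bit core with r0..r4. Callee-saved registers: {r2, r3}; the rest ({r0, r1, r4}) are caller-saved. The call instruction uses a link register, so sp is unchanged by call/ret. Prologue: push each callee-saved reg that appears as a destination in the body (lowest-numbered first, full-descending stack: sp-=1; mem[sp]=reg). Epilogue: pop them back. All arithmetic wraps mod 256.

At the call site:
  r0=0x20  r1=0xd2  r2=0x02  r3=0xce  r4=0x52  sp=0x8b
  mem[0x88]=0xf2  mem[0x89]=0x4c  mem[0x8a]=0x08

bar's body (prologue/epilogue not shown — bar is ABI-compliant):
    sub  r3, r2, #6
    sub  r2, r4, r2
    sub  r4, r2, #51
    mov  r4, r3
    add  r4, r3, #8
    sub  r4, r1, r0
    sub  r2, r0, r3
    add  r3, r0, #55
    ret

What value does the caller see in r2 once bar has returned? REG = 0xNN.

prologue: push r2 → mem[0x8a]=0x02, sp=0x8a
prologue: push r3 → mem[0x89]=0xce, sp=0x89
body[0] sub  r3, r2, #6 → r3=0xfc
body[1] sub  r2, r4, r2 → r2=0x50
body[2] sub  r4, r2, #51 → r4=0x1d
body[3] mov  r4, r3 → r4=0xfc
body[4] add  r4, r3, #8 → r4=0x04
body[5] sub  r4, r1, r0 → r4=0xb2
body[6] sub  r2, r0, r3 → r2=0x24
body[7] add  r3, r0, #55 → r3=0x57
epilogue: pop r3=0xce, sp=0x8a
epilogue: pop r2=0x02, sp=0x8b
r2 is callee-saved → restored

REG = 0x02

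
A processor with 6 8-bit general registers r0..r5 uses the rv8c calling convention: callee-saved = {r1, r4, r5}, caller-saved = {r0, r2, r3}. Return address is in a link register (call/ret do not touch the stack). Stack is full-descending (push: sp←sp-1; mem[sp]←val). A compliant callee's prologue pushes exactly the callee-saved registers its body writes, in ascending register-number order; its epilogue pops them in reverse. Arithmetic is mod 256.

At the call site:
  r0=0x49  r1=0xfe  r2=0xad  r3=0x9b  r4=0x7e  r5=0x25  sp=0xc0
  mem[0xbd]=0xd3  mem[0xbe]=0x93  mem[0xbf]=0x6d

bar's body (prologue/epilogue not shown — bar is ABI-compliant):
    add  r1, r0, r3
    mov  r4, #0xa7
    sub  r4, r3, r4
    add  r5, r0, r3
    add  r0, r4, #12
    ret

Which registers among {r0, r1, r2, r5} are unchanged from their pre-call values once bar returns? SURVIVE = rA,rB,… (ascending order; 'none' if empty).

prologue: push r1 -> mem[0xbf]=0xfe, sp=0xbf
prologue: push r4 -> mem[0xbe]=0x7e, sp=0xbe
prologue: push r5 -> mem[0xbd]=0x25, sp=0xbd
body[0] add  r1, r0, r3 -> r1=0xe4
body[1] mov  r4, #0xa7 -> r4=0xa7
body[2] sub  r4, r3, r4 -> r4=0xf4
body[3] add  r5, r0, r3 -> r5=0xe4
body[4] add  r0, r4, #12 -> r0=0x00
epilogue: pop r5=0x25, sp=0xbe
epilogue: pop r4=0x7e, sp=0xbf
epilogue: pop r1=0xfe, sp=0xc0
r0: caller-saved, written=True
r1: callee-saved, written=True
r2: caller-saved, written=False
r5: callee-saved, written=True

SURVIVE = r1,r2,r5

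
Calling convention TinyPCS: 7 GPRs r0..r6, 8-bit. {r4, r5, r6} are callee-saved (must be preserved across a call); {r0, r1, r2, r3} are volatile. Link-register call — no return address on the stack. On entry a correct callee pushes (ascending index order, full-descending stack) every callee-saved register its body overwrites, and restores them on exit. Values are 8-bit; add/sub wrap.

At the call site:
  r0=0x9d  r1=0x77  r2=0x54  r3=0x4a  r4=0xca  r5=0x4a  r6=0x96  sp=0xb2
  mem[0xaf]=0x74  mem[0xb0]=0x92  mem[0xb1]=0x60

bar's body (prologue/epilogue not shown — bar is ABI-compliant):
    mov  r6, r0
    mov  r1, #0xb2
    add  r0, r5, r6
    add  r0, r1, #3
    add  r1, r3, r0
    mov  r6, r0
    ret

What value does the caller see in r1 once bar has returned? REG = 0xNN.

REG = 0xff

prologue: push r6 -> mem[0xb1]=0x96, sp=0xb1
body[0] mov  r6, r0 -> r6=0x9d
body[1] mov  r1, #0xb2 -> r1=0xb2
body[2] add  r0, r5, r6 -> r0=0xe7
body[3] add  r0, r1, #3 -> r0=0xb5
body[4] add  r1, r3, r0 -> r1=0xff
body[5] mov  r6, r0 -> r6=0xb5
epilogue: pop r6=0x96, sp=0xb2
r1 is caller-saved -> body value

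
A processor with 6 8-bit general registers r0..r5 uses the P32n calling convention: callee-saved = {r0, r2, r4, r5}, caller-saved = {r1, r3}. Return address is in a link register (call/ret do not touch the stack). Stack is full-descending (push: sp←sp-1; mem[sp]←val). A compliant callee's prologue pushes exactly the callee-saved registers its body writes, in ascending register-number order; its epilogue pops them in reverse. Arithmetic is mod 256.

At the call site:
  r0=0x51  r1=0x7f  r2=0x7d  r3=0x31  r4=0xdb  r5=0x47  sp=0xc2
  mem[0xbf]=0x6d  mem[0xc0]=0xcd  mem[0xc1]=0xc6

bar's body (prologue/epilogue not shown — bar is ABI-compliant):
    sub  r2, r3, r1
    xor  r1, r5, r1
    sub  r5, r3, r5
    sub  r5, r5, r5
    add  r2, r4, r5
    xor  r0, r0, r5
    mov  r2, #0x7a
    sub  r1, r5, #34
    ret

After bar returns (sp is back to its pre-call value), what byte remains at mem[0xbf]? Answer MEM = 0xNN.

prologue: push r0 -> mem[0xc1]=0x51, sp=0xc1
prologue: push r2 -> mem[0xc0]=0x7d, sp=0xc0
prologue: push r5 -> mem[0xbf]=0x47, sp=0xbf
body[0] sub  r2, r3, r1 -> r2=0xb2
body[1] xor  r1, r5, r1 -> r1=0x38
body[2] sub  r5, r3, r5 -> r5=0xea
body[3] sub  r5, r5, r5 -> r5=0x00
body[4] add  r2, r4, r5 -> r2=0xdb
body[5] xor  r0, r0, r5 -> r0=0x51
body[6] mov  r2, #0x7a -> r2=0x7a
body[7] sub  r1, r5, #34 -> r1=0xde
epilogue: pop r5=0x47, sp=0xc0
epilogue: pop r2=0x7d, sp=0xc1
epilogue: pop r0=0x51, sp=0xc2
prologue pushed ['r0', 'r2', 'r5'] at ['0xc1', '0xc0', '0xbf']

MEM = 0x47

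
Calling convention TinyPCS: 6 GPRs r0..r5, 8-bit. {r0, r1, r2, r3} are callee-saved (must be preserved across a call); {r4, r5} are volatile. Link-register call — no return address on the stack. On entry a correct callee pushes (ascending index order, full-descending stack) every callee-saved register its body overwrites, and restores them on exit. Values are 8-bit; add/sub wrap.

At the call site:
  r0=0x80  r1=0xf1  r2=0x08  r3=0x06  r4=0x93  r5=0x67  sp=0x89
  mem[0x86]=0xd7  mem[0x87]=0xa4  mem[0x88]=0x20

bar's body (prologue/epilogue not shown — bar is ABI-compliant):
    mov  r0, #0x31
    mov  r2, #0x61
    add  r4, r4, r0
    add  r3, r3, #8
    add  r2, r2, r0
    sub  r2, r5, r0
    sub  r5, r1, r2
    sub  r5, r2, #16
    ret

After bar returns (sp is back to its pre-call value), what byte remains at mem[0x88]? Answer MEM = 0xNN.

prologue: push r0 → mem[0x88]=0x80, sp=0x88
prologue: push r2 → mem[0x87]=0x08, sp=0x87
prologue: push r3 → mem[0x86]=0x06, sp=0x86
body[0] mov  r0, #0x31 → r0=0x31
body[1] mov  r2, #0x61 → r2=0x61
body[2] add  r4, r4, r0 → r4=0xc4
body[3] add  r3, r3, #8 → r3=0x0e
body[4] add  r2, r2, r0 → r2=0x92
body[5] sub  r2, r5, r0 → r2=0x36
body[6] sub  r5, r1, r2 → r5=0xbb
body[7] sub  r5, r2, #16 → r5=0x26
epilogue: pop r3=0x06, sp=0x87
epilogue: pop r2=0x08, sp=0x88
epilogue: pop r0=0x80, sp=0x89
prologue pushed ['r0', 'r2', 'r3'] at ['0x88', '0x87', '0x86']

MEM = 0x80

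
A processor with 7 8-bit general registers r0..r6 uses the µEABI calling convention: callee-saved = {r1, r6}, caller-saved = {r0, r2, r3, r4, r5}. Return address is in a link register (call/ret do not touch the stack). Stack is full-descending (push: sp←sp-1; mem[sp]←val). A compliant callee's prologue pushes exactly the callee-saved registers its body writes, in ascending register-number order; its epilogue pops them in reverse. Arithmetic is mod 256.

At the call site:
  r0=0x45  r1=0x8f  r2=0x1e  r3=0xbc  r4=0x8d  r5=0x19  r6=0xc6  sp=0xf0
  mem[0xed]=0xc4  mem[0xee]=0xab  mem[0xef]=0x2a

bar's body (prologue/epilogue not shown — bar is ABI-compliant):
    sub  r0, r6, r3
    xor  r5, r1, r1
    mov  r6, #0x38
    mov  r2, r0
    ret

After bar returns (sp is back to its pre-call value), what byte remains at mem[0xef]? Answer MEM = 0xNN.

prologue: push r6 -> mem[0xef]=0xc6, sp=0xef
body[0] sub  r0, r6, r3 -> r0=0x0a
body[1] xor  r5, r1, r1 -> r5=0x00
body[2] mov  r6, #0x38 -> r6=0x38
body[3] mov  r2, r0 -> r2=0x0a
epilogue: pop r6=0xc6, sp=0xf0
prologue pushed ['r6'] at ['0xef']

MEM = 0xc6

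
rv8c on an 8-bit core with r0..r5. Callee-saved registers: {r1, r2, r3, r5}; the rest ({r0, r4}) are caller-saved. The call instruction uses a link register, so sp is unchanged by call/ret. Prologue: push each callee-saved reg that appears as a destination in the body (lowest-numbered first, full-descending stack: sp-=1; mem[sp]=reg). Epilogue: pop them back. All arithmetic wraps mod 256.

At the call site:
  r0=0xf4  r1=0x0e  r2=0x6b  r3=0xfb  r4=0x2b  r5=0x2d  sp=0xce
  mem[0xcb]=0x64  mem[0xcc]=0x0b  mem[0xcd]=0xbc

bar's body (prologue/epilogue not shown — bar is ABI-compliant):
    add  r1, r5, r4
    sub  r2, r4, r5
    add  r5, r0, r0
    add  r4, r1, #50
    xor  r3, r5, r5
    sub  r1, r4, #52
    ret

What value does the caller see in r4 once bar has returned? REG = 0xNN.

prologue: push r1 -> mem[0xcd]=0x0e, sp=0xcd
prologue: push r2 -> mem[0xcc]=0x6b, sp=0xcc
prologue: push r3 -> mem[0xcb]=0xfb, sp=0xcb
prologue: push r5 -> mem[0xca]=0x2d, sp=0xca
body[0] add  r1, r5, r4 -> r1=0x58
body[1] sub  r2, r4, r5 -> r2=0xfe
body[2] add  r5, r0, r0 -> r5=0xe8
body[3] add  r4, r1, #50 -> r4=0x8a
body[4] xor  r3, r5, r5 -> r3=0x00
body[5] sub  r1, r4, #52 -> r1=0x56
epilogue: pop r5=0x2d, sp=0xcb
epilogue: pop r3=0xfb, sp=0xcc
epilogue: pop r2=0x6b, sp=0xcd
epilogue: pop r1=0x0e, sp=0xce
r4 is caller-saved -> body value

REG = 0x8a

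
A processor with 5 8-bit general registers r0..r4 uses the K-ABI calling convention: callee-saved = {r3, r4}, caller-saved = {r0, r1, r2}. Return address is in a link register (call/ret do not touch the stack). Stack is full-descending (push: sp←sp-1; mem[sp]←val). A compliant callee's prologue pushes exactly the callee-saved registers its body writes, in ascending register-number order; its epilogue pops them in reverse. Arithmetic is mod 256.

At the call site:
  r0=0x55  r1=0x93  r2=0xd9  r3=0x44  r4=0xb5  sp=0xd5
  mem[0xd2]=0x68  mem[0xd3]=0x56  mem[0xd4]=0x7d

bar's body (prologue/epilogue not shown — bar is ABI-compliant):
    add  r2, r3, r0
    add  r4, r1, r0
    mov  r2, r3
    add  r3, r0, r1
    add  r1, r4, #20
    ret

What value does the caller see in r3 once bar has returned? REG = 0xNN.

prologue: push r3 → mem[0xd4]=0x44, sp=0xd4
prologue: push r4 → mem[0xd3]=0xb5, sp=0xd3
body[0] add  r2, r3, r0 → r2=0x99
body[1] add  r4, r1, r0 → r4=0xe8
body[2] mov  r2, r3 → r2=0x44
body[3] add  r3, r0, r1 → r3=0xe8
body[4] add  r1, r4, #20 → r1=0xfc
epilogue: pop r4=0xb5, sp=0xd4
epilogue: pop r3=0x44, sp=0xd5
r3 is callee-saved → restored

REG = 0x44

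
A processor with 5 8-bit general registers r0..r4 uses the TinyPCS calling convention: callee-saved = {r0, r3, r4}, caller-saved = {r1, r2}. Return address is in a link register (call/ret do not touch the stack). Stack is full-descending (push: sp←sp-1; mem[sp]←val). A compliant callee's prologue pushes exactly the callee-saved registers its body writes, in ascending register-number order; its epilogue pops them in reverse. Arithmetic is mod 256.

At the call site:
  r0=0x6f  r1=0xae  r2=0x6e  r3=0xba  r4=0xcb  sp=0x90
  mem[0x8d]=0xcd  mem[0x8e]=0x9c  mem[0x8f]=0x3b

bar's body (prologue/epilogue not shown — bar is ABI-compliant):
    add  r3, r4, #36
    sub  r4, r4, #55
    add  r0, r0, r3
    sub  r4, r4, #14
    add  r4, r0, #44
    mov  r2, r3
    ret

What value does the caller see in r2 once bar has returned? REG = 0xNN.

prologue: push r0 -> mem[0x8f]=0x6f, sp=0x8f
prologue: push r3 -> mem[0x8e]=0xba, sp=0x8e
prologue: push r4 -> mem[0x8d]=0xcb, sp=0x8d
body[0] add  r3, r4, #36 -> r3=0xef
body[1] sub  r4, r4, #55 -> r4=0x94
body[2] add  r0, r0, r3 -> r0=0x5e
body[3] sub  r4, r4, #14 -> r4=0x86
body[4] add  r4, r0, #44 -> r4=0x8a
body[5] mov  r2, r3 -> r2=0xef
epilogue: pop r4=0xcb, sp=0x8e
epilogue: pop r3=0xba, sp=0x8f
epilogue: pop r0=0x6f, sp=0x90
r2 is caller-saved -> body value

REG = 0xef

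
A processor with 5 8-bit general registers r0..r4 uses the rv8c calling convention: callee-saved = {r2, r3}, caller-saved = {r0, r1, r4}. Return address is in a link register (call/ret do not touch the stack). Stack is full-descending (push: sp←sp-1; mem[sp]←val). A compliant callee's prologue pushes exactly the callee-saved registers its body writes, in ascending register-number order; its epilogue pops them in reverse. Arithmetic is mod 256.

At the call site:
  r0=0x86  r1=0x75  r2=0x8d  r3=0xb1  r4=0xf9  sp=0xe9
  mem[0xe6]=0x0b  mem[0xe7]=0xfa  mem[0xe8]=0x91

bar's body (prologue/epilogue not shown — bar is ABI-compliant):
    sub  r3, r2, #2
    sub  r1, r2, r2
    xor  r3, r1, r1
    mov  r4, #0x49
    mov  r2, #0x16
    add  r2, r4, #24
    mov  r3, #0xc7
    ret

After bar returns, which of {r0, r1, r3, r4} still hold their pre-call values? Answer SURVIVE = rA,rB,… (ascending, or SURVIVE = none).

prologue: push r2 -> mem[0xe8]=0x8d, sp=0xe8
prologue: push r3 -> mem[0xe7]=0xb1, sp=0xe7
body[0] sub  r3, r2, #2 -> r3=0x8b
body[1] sub  r1, r2, r2 -> r1=0x00
body[2] xor  r3, r1, r1 -> r3=0x00
body[3] mov  r4, #0x49 -> r4=0x49
body[4] mov  r2, #0x16 -> r2=0x16
body[5] add  r2, r4, #24 -> r2=0x61
body[6] mov  r3, #0xc7 -> r3=0xc7
epilogue: pop r3=0xb1, sp=0xe8
epilogue: pop r2=0x8d, sp=0xe9
r0: caller-saved, written=False
r1: caller-saved, written=True
r3: callee-saved, written=True
r4: caller-saved, written=True

SURVIVE = r0,r3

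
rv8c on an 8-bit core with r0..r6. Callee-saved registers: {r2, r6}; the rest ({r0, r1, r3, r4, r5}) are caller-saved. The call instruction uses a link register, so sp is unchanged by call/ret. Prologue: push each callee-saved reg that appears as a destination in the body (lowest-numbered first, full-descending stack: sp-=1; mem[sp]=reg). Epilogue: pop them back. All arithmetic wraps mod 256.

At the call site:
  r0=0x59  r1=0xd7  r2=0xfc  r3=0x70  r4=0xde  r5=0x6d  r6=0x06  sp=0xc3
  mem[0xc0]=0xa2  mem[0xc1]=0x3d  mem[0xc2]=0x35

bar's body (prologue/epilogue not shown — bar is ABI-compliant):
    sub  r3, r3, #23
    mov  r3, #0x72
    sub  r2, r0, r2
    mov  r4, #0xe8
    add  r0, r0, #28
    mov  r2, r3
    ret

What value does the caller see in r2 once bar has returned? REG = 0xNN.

REG = 0xfc

prologue: push r2 -> mem[0xc2]=0xfc, sp=0xc2
body[0] sub  r3, r3, #23 -> r3=0x59
body[1] mov  r3, #0x72 -> r3=0x72
body[2] sub  r2, r0, r2 -> r2=0x5d
body[3] mov  r4, #0xe8 -> r4=0xe8
body[4] add  r0, r0, #28 -> r0=0x75
body[5] mov  r2, r3 -> r2=0x72
epilogue: pop r2=0xfc, sp=0xc3
r2 is callee-saved -> restored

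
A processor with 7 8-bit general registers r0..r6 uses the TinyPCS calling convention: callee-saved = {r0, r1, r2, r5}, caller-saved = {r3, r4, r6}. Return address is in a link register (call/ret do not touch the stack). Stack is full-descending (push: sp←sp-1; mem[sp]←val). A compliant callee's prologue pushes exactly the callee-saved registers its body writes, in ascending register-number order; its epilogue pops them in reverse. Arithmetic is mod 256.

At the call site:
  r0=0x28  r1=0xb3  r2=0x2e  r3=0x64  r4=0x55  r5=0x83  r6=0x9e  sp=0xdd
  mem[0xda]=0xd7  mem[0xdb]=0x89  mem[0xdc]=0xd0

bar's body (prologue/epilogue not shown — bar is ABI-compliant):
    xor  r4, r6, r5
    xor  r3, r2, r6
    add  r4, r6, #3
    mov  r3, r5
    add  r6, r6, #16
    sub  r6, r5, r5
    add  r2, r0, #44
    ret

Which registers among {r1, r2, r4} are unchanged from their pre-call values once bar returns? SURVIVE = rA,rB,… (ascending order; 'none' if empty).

prologue: push r2 -> mem[0xdc]=0x2e, sp=0xdc
body[0] xor  r4, r6, r5 -> r4=0x1d
body[1] xor  r3, r2, r6 -> r3=0xb0
body[2] add  r4, r6, #3 -> r4=0xa1
body[3] mov  r3, r5 -> r3=0x83
body[4] add  r6, r6, #16 -> r6=0xae
body[5] sub  r6, r5, r5 -> r6=0x00
body[6] add  r2, r0, #44 -> r2=0x54
epilogue: pop r2=0x2e, sp=0xdd
r1: callee-saved, written=False
r2: callee-saved, written=True
r4: caller-saved, written=True

SURVIVE = r1,r2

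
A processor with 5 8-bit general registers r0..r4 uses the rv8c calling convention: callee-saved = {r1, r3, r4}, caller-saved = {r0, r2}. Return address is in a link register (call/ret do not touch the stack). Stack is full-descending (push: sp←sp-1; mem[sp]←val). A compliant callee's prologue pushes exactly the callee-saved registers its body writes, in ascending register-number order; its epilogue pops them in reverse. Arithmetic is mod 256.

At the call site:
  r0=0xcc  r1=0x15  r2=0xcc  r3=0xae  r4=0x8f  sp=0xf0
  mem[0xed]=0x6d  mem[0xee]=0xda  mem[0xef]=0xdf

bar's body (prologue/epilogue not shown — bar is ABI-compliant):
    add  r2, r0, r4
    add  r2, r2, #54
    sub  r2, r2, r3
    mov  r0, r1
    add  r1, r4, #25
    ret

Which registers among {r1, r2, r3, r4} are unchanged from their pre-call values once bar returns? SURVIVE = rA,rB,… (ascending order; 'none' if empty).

prologue: push r1 -> mem[0xef]=0x15, sp=0xef
body[0] add  r2, r0, r4 -> r2=0x5b
body[1] add  r2, r2, #54 -> r2=0x91
body[2] sub  r2, r2, r3 -> r2=0xe3
body[3] mov  r0, r1 -> r0=0x15
body[4] add  r1, r4, #25 -> r1=0xa8
epilogue: pop r1=0x15, sp=0xf0
r1: callee-saved, written=True
r2: caller-saved, written=True
r3: callee-saved, written=False
r4: callee-saved, written=False

SURVIVE = r1,r3,r4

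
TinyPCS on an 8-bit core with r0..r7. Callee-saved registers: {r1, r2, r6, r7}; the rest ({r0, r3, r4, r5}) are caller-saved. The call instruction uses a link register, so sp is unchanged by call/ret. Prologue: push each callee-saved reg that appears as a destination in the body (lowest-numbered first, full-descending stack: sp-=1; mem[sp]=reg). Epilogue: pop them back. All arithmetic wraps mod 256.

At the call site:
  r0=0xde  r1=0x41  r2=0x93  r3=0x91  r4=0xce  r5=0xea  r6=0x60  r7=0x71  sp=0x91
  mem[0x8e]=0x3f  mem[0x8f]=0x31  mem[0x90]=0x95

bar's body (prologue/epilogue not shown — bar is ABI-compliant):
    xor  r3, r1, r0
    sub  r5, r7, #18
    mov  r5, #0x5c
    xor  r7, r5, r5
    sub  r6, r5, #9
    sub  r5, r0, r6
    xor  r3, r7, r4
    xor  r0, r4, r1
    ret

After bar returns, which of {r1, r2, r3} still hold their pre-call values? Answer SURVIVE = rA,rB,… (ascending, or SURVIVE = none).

prologue: push r6 -> mem[0x90]=0x60, sp=0x90
prologue: push r7 -> mem[0x8f]=0x71, sp=0x8f
body[0] xor  r3, r1, r0 -> r3=0x9f
body[1] sub  r5, r7, #18 -> r5=0x5f
body[2] mov  r5, #0x5c -> r5=0x5c
body[3] xor  r7, r5, r5 -> r7=0x00
body[4] sub  r6, r5, #9 -> r6=0x53
body[5] sub  r5, r0, r6 -> r5=0x8b
body[6] xor  r3, r7, r4 -> r3=0xce
body[7] xor  r0, r4, r1 -> r0=0x8f
epilogue: pop r7=0x71, sp=0x90
epilogue: pop r6=0x60, sp=0x91
r1: callee-saved, written=False
r2: callee-saved, written=False
r3: caller-saved, written=True

SURVIVE = r1,r2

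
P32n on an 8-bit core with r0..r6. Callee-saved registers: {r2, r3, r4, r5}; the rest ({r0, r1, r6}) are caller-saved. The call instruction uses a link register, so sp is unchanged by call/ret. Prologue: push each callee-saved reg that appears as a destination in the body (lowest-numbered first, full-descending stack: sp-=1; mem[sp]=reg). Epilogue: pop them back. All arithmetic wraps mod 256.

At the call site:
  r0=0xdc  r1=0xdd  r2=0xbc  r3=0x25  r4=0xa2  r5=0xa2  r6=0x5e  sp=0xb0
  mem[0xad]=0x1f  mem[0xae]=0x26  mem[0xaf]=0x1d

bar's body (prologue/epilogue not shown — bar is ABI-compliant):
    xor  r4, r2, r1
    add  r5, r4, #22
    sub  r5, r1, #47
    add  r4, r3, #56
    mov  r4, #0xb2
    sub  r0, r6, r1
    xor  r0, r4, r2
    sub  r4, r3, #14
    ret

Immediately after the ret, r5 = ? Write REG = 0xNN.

REG = 0xa2

prologue: push r4 -> mem[0xaf]=0xa2, sp=0xaf
prologue: push r5 -> mem[0xae]=0xa2, sp=0xae
body[0] xor  r4, r2, r1 -> r4=0x61
body[1] add  r5, r4, #22 -> r5=0x77
body[2] sub  r5, r1, #47 -> r5=0xae
body[3] add  r4, r3, #56 -> r4=0x5d
body[4] mov  r4, #0xb2 -> r4=0xb2
body[5] sub  r0, r6, r1 -> r0=0x81
body[6] xor  r0, r4, r2 -> r0=0x0e
body[7] sub  r4, r3, #14 -> r4=0x17
epilogue: pop r5=0xa2, sp=0xaf
epilogue: pop r4=0xa2, sp=0xb0
r5 is callee-saved -> restored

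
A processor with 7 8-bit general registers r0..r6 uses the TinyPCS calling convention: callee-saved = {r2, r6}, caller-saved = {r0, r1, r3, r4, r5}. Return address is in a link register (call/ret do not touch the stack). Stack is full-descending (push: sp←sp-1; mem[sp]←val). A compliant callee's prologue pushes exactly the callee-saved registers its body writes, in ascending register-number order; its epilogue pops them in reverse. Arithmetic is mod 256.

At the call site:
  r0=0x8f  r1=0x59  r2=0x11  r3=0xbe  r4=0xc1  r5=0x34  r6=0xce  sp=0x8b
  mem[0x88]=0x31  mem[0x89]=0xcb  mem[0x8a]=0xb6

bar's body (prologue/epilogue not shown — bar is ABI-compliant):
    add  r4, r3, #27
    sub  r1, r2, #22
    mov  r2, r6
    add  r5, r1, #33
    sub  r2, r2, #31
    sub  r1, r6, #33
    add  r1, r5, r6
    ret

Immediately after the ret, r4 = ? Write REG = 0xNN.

prologue: push r2 → mem[0x8a]=0x11, sp=0x8a
body[0] add  r4, r3, #27 → r4=0xd9
body[1] sub  r1, r2, #22 → r1=0xfb
body[2] mov  r2, r6 → r2=0xce
body[3] add  r5, r1, #33 → r5=0x1c
body[4] sub  r2, r2, #31 → r2=0xaf
body[5] sub  r1, r6, #33 → r1=0xad
body[6] add  r1, r5, r6 → r1=0xea
epilogue: pop r2=0x11, sp=0x8b
r4 is caller-saved → body value

REG = 0xd9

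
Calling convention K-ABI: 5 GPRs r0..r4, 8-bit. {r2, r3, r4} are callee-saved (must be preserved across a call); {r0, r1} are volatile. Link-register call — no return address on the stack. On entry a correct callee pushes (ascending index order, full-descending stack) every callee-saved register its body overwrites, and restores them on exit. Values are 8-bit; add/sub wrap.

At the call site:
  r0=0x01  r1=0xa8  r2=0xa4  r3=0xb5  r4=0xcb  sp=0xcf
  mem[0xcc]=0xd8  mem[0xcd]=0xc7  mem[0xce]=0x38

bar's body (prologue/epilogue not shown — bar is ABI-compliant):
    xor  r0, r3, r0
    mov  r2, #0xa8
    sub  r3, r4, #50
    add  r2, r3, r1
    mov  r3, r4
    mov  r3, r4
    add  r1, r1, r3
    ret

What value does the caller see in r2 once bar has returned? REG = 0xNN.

prologue: push r2 -> mem[0xce]=0xa4, sp=0xce
prologue: push r3 -> mem[0xcd]=0xb5, sp=0xcd
body[0] xor  r0, r3, r0 -> r0=0xb4
body[1] mov  r2, #0xa8 -> r2=0xa8
body[2] sub  r3, r4, #50 -> r3=0x99
body[3] add  r2, r3, r1 -> r2=0x41
body[4] mov  r3, r4 -> r3=0xcb
body[5] mov  r3, r4 -> r3=0xcb
body[6] add  r1, r1, r3 -> r1=0x73
epilogue: pop r3=0xb5, sp=0xce
epilogue: pop r2=0xa4, sp=0xcf
r2 is callee-saved -> restored

REG = 0xa4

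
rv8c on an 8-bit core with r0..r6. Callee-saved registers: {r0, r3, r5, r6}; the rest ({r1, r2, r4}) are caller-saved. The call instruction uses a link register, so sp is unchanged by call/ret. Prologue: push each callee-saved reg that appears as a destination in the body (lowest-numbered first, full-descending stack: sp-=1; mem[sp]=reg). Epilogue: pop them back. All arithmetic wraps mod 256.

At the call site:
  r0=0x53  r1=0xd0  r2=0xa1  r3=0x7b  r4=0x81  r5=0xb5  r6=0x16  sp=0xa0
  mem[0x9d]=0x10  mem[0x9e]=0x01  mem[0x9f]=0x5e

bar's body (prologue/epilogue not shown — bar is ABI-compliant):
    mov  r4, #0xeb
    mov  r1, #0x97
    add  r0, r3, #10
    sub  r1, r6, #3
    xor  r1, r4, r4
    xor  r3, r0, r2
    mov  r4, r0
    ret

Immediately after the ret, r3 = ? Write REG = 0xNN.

REG = 0x7b

prologue: push r0 → mem[0x9f]=0x53, sp=0x9f
prologue: push r3 → mem[0x9e]=0x7b, sp=0x9e
body[0] mov  r4, #0xeb → r4=0xeb
body[1] mov  r1, #0x97 → r1=0x97
body[2] add  r0, r3, #10 → r0=0x85
body[3] sub  r1, r6, #3 → r1=0x13
body[4] xor  r1, r4, r4 → r1=0x00
body[5] xor  r3, r0, r2 → r3=0x24
body[6] mov  r4, r0 → r4=0x85
epilogue: pop r3=0x7b, sp=0x9f
epilogue: pop r0=0x53, sp=0xa0
r3 is callee-saved → restored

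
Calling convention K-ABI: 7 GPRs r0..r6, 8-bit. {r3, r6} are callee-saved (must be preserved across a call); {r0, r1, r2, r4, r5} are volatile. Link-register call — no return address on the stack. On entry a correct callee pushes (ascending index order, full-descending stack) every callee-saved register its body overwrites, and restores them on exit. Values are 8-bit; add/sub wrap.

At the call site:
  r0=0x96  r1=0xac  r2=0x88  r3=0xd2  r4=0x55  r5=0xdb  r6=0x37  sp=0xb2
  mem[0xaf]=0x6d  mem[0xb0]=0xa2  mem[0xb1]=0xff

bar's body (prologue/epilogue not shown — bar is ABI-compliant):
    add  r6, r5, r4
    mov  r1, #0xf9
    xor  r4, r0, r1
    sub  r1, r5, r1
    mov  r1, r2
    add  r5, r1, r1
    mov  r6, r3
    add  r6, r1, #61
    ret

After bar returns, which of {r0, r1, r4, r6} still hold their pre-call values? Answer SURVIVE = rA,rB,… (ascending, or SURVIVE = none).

SURVIVE = r0,r6

prologue: push r6 -> mem[0xb1]=0x37, sp=0xb1
body[0] add  r6, r5, r4 -> r6=0x30
body[1] mov  r1, #0xf9 -> r1=0xf9
body[2] xor  r4, r0, r1 -> r4=0x6f
body[3] sub  r1, r5, r1 -> r1=0xe2
body[4] mov  r1, r2 -> r1=0x88
body[5] add  r5, r1, r1 -> r5=0x10
body[6] mov  r6, r3 -> r6=0xd2
body[7] add  r6, r1, #61 -> r6=0xc5
epilogue: pop r6=0x37, sp=0xb2
r0: caller-saved, written=False
r1: caller-saved, written=True
r4: caller-saved, written=True
r6: callee-saved, written=True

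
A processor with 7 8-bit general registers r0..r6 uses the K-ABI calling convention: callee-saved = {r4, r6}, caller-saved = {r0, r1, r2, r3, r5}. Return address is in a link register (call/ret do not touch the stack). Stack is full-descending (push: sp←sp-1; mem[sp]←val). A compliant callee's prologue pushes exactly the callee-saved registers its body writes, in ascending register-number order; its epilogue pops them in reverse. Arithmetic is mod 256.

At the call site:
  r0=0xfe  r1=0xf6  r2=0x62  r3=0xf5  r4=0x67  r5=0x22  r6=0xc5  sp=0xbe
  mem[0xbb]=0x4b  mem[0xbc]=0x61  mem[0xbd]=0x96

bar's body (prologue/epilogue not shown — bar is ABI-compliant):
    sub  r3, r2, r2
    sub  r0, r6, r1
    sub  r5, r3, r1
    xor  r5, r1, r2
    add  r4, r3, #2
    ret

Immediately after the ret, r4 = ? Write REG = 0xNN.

prologue: push r4 → mem[0xbd]=0x67, sp=0xbd
body[0] sub  r3, r2, r2 → r3=0x00
body[1] sub  r0, r6, r1 → r0=0xcf
body[2] sub  r5, r3, r1 → r5=0x0a
body[3] xor  r5, r1, r2 → r5=0x94
body[4] add  r4, r3, #2 → r4=0x02
epilogue: pop r4=0x67, sp=0xbe
r4 is callee-saved → restored

REG = 0x67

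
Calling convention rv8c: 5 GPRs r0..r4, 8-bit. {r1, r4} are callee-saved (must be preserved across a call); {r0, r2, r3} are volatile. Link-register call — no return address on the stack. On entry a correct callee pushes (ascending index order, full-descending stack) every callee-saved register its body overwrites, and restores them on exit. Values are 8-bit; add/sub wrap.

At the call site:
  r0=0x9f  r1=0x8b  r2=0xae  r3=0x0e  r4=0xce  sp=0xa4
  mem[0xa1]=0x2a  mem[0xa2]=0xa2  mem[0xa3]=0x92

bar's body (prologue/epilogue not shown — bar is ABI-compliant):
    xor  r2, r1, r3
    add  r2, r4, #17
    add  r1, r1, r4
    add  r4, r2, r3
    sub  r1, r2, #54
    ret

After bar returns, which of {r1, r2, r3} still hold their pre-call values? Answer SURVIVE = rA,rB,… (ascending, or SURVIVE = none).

SURVIVE = r1,r3

prologue: push r1 -> mem[0xa3]=0x8b, sp=0xa3
prologue: push r4 -> mem[0xa2]=0xce, sp=0xa2
body[0] xor  r2, r1, r3 -> r2=0x85
body[1] add  r2, r4, #17 -> r2=0xdf
body[2] add  r1, r1, r4 -> r1=0x59
body[3] add  r4, r2, r3 -> r4=0xed
body[4] sub  r1, r2, #54 -> r1=0xa9
epilogue: pop r4=0xce, sp=0xa3
epilogue: pop r1=0x8b, sp=0xa4
r1: callee-saved, written=True
r2: caller-saved, written=True
r3: caller-saved, written=False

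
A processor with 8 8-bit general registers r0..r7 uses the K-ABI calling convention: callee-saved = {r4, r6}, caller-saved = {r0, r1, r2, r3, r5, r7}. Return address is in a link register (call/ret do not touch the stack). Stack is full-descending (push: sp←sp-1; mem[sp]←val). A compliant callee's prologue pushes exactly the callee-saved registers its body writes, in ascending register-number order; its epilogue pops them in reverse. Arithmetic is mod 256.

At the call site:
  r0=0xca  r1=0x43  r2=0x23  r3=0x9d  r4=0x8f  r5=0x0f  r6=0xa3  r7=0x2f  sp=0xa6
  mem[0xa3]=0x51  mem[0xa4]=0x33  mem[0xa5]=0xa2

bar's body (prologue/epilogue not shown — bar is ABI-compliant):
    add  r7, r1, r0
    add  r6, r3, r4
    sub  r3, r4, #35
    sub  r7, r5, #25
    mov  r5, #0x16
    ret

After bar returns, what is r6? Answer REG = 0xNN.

prologue: push r6 -> mem[0xa5]=0xa3, sp=0xa5
body[0] add  r7, r1, r0 -> r7=0x0d
body[1] add  r6, r3, r4 -> r6=0x2c
body[2] sub  r3, r4, #35 -> r3=0x6c
body[3] sub  r7, r5, #25 -> r7=0xf6
body[4] mov  r5, #0x16 -> r5=0x16
epilogue: pop r6=0xa3, sp=0xa6
r6 is callee-saved -> restored

REG = 0xa3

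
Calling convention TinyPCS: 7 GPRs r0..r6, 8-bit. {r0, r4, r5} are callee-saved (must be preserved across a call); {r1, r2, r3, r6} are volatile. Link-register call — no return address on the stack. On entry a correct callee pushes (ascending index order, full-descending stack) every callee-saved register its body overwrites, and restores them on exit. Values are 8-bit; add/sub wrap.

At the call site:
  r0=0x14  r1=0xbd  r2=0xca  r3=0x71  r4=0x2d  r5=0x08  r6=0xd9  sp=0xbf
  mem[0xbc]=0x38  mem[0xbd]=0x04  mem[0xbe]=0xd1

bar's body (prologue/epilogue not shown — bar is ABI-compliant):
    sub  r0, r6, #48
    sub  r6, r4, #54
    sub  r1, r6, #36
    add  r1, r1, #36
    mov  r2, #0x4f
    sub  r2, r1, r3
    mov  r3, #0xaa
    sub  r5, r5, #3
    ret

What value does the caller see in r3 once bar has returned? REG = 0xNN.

REG = 0xaa

prologue: push r0 -> mem[0xbe]=0x14, sp=0xbe
prologue: push r5 -> mem[0xbd]=0x08, sp=0xbd
body[0] sub  r0, r6, #48 -> r0=0xa9
body[1] sub  r6, r4, #54 -> r6=0xf7
body[2] sub  r1, r6, #36 -> r1=0xd3
body[3] add  r1, r1, #36 -> r1=0xf7
body[4] mov  r2, #0x4f -> r2=0x4f
body[5] sub  r2, r1, r3 -> r2=0x86
body[6] mov  r3, #0xaa -> r3=0xaa
body[7] sub  r5, r5, #3 -> r5=0x05
epilogue: pop r5=0x08, sp=0xbe
epilogue: pop r0=0x14, sp=0xbf
r3 is caller-saved -> body value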